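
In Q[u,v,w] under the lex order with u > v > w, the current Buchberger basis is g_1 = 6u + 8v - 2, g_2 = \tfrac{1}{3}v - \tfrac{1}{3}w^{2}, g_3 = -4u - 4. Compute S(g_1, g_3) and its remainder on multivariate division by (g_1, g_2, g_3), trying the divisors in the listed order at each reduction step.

S(g_1, g_3) = \tfrac{4}{3}v - \tfrac{4}{3}; remainder on division = \tfrac{4}{3}w^{2} - \tfrac{4}{3}.

lcm(LM(g_1), LM(g_3)) = u.
S = (lcm/LT(g_1))·g_1 − (lcm/LT(g_3))·g_3 = \tfrac{4}{3}v - \tfrac{4}{3}.
Reduce S modulo (g_1, g_2, g_3) in that order:
  leading term v: subtract (4)·g_2 from \tfrac{4}{3}v - \tfrac{4}{3} → \tfrac{4}{3}w^{2} - \tfrac{4}{3}
  leading term w^{2}: no divisor's leading term divides it; move \tfrac{4}{3}w^{2} to the remainder.
  leading term 1: no divisor's leading term divides it; move -\tfrac{4}{3} to the remainder.
The remainder \tfrac{4}{3}w^{2} - \tfrac{4}{3} is nonzero, so it would be added as the next basis element.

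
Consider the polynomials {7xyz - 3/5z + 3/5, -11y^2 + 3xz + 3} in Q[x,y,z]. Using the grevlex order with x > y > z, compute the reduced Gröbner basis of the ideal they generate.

f_1 = 7xyz - 3/5z + 3/5, LT = xyz.
f_2 = -11y^2 + 3xz + 3, LT = y^2.

S(f_1,f_2): lcm = xy^2z. S = 3/11x^2z^2 + 3/11xz - 3/35yz + 3/35y.
  reduce S modulo (f_1, f_2):
  remainder 3/11x^2z^2 + 3/11xz - 3/35yz + 3/35y ≠ 0; add g_3 = 3/11x^2z^2 + 3/11xz - 3/35yz + 3/35y to the basis.

The other S-polynomials (S(f_1,g_3), S(f_2,g_3)) all reduce to 0 modulo the current basis, so we have a Gröbner basis.

G = {x^2z^2 + xz - 11/35yz + 11/35y, xyz - 3/35z + 3/35, y^2 - 3/11xz - 3/11}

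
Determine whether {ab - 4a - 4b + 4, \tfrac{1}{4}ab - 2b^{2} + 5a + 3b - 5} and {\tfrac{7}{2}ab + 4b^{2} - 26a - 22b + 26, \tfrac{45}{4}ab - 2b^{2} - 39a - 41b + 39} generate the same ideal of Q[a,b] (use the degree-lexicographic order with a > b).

Yes, the ideals are equal.

Equality of ideals is decidable: compute both reduced Gröbner bases (unique for the ordering) and check whether they agree.
Buchberger on the first generating set:
f_1 = ab - 4a - 4b + 4, LT = ab.
f_2 = \tfrac{1}{4}ab - 2b^{2} + 5a + 3b - 5, LT = ab.

S(f_1,f_2): lcm = ab. S = 8b^{2} - 24a - 16b + 24.
  leading term b^{2}: no divisor's leading term divides it; move 8b^{2} to the remainder.
  leading term a: no divisor's leading term divides it; move -24a to the remainder.
  leading term b: no divisor's leading term divides it; move -16b to the remainder.
  leading term 1: no divisor's leading term divides it; move 24 to the remainder.
  remainder 8b^{2} - 24a - 16b + 24 ≠ 0; add g_3 = 8b^{2} - 24a - 16b + 24 to the basis.

S(f_1,g_3): lcm = ab^{2}. S = 3a^{2} - 2ab - 4b^{2} - 3a + 4b.
  leading term a^{2}: no divisor's leading term divides it; move 3a^{2} to the remainder.
  leading term ab: subtract (-2)·f_1 from -2ab - 4b^{2} - 3a + 4b → -4b^{2} - 11a - 4b + 8
  leading term b^{2}: subtract (-\tfrac{1}{2})·g_3 from -4b^{2} - 11a - 4b + 8 → -23a - 12b + 20
  leading term a: no divisor's leading term divides it; move -23a to the remainder.
  leading term b: no divisor's leading term divides it; move -12b to the remainder.
  leading term 1: no divisor's leading term divides it; move 20 to the remainder.
  remainder 3a^{2} - 23a - 12b + 20 ≠ 0; add g_4 = 3a^{2} - 23a - 12b + 20 to the basis.

The other S-polynomials (S(f_2,g_3), S(f_1,g_4), S(f_2,g_4), S(g_3,g_4)) all reduce to 0 modulo the current basis, so we have a Gröbner basis.
Inter-reduce: drop elements whose leading term is divisible by another's, tail-reduce, and make monic.
Reduced Gröbner basis: {a^{2} - \tfrac{23}{3}a - 4b + \tfrac{20}{3}, ab - 4a - 4b + 4, b^{2} - 3a - 2b + 3}.

Buchberger on the second generating set:
h_1 = \tfrac{7}{2}ab + 4b^{2} - 26a - 22b + 26, LT = ab.
h_2 = \tfrac{45}{4}ab - 2b^{2} - 39a - 41b + 39, LT = ab.

S(h_1,h_2): lcm = ab. S = \tfrac{416}{315}b^{2} - \tfrac{416}{105}a - \tfrac{832}{315}b + \tfrac{416}{105}.
  leading term b^{2}: no divisor's leading term divides it; move \tfrac{416}{315}b^{2} to the remainder.
  leading term a: no divisor's leading term divides it; move -\tfrac{416}{105}a to the remainder.
  leading term b: no divisor's leading term divides it; move -\tfrac{832}{315}b to the remainder.
  leading term 1: no divisor's leading term divides it; move \tfrac{416}{105} to the remainder.
  remainder \tfrac{416}{315}b^{2} - \tfrac{416}{105}a - \tfrac{832}{315}b + \tfrac{416}{105} ≠ 0; add k_3 = \tfrac{416}{315}b^{2} - \tfrac{416}{105}a - \tfrac{832}{315}b + \tfrac{416}{105} to the basis.

S(h_1,k_3): lcm = ab^{2}. S = \tfrac{8}{7}b^{3} + 3a^{2} - \tfrac{38}{7}ab - \tfrac{44}{7}b^{2} - 3a + \tfrac{52}{7}b.
  leading term b^{3}: subtract (\tfrac{45}{52}b)·k_3 from \tfrac{8}{7}b^{3} + 3a^{2} - \tfrac{38}{7}ab - \tfrac{44}{7}b^{2} - 3a + \tfrac{52}{7}b → 3a^{2} - 2ab - 4b^{2} - 3a + 4b
  leading term a^{2}: no divisor's leading term divides it; move 3a^{2} to the remainder.
  leading term ab: subtract (-\tfrac{4}{7})·h_1 from -2ab - 4b^{2} - 3a + 4b → -\tfrac{12}{7}b^{2} - \tfrac{125}{7}a - \tfrac{60}{7}b + \tfrac{104}{7}
  leading term b^{2}: subtract (-\tfrac{135}{104})·k_3 from -\tfrac{12}{7}b^{2} - \tfrac{125}{7}a - \tfrac{60}{7}b + \tfrac{104}{7} → -23a - 12b + 20
  leading term a: no divisor's leading term divides it; move -23a to the remainder.
  leading term b: no divisor's leading term divides it; move -12b to the remainder.
  leading term 1: no divisor's leading term divides it; move 20 to the remainder.
  remainder 3a^{2} - 23a - 12b + 20 ≠ 0; add k_4 = 3a^{2} - 23a - 12b + 20 to the basis.

The other S-polynomials (S(h_2,k_3), S(h_1,k_4), S(h_2,k_4), S(k_3,k_4)) all reduce to 0 modulo the current basis, so we have a Gröbner basis.
Inter-reduce: drop elements whose leading term is divisible by another's, tail-reduce, and make monic.
Reduced Gröbner basis: {a^{2} - \tfrac{23}{3}a - 4b + \tfrac{20}{3}, ab - 4a - 4b + 4, b^{2} - 3a - 2b + 3}.

These coincide, so the ideals are equal.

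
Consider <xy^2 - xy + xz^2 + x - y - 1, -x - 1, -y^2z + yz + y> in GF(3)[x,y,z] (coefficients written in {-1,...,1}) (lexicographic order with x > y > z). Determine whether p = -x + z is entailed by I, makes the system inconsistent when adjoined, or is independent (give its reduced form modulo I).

-x + z is independent of I; its normal form modulo I is z + 1.

First compute the reduced Gröbner basis of I by Buchberger's algorithm.
f_1 = xy^2 - xy + xz^2 + x - y - 1, LT = xy^2.
f_2 = -x - 1, LT = x.
f_3 = -y^2z + yz + y, LT = y^2z.

S(f_1,f_2): lcm = xy^2. S = -xy + xz^2 + x - y^2 - y - 1.
  reduce S modulo (f_1, f_2, f_3):
  remainder -y^2 - z^2 + 1 ≠ 0; add h_4 = -y^2 - z^2 + 1 to the basis.

S(f_1,f_3): lcm = xy^2z. S = xy + xz^3 + xz - yz - z.
  reduce S modulo (f_1, f_2, f_3, h_4):
  remainder -yz - y - z^3 + z ≠ 0; add h_5 = -yz - y - z^3 + z to the basis.

S(f_1,h_5): lcm = xy^2z. S = -xy^2 - xyz^3 + xz^3 + xz - yz - z.
  reduce S modulo (f_1, f_2, f_3, h_4, h_5):
  remainder -z^5 + z^4 + z^2 + z + 1 ≠ 0; add h_6 = -z^5 + z^4 + z^2 + z + 1 to the basis.

The other S-polynomials (S(f_2,f_3), S(f_1,h_4), S(f_2,h_4), S(f_3,h_4), S(f_2,h_5), S(f_3,h_5), S(h_4,h_5), S(f_1,h_6), S(f_2,h_6), S(f_3,h_6), S(h_4,h_6), S(h_5,h_6)) all reduce to 0 modulo the current basis, so we have a Gröbner basis.
Inter-reduce: drop elements whose leading term is divisible by another's, tail-reduce, and make monic.
Reduced Gröbner basis: {x + 1, y^2 + z^2 - 1, yz + y + z^3 - z, z^5 - z^4 - z^2 - z - 1}.
Label its elements g_1 = x + 1, g_2 = y^2 + z^2 - 1, g_3 = yz + y + z^3 - z, g_4 = z^5 - z^4 - z^2 - z - 1.

Reduce p = -x + z modulo G:
  leading term x: subtract (-1)·g_1 from -x + z → z + 1
  leading term z: no divisor's leading term divides it; move z to the remainder.
  leading term 1: no divisor's leading term divides it; move 1 to the remainder.
  normal form = z + 1.
The normal form is nonzero, so p ∉ I. Since p minus its normal form lies in I, I + (p) = I + (r) where r = z + 1; decide whether this ideal is the whole ring.
Run Buchberger on G together with r (pairs among the g_i already reduce to 0 since G is a Gröbner basis):
g_1 = x + 1, LT = x.
g_2 = y^2 + z^2 - 1, LT = y^2.
g_3 = yz + y + z^3 - z, LT = yz.
g_4 = z^5 - z^4 - z^2 - z - 1, LT = z^5.
r = z + 1, LT = z.

The S-polynomials (S(g_1,g_2), S(g_1,g_3), S(g_1,g_4), S(g_1,r), S(g_2,g_3), S(g_2,g_4), S(g_2,r), S(g_3,g_4), S(g_3,r), S(g_4,r)) all reduce to 0 modulo the current basis, so we have a Gröbner basis.
Inter-reduce: drop elements whose leading term is divisible by another's, tail-reduce, and make monic.
Reduced Gröbner basis: {x + 1, y^2, z + 1}.
The reduced Gröbner basis of I + (p) is {x + 1, y^2, z + 1} ≠ {1}, a proper ideal, so the enlarged system stays consistent: p is independent of I, with normal form z + 1.

Ideal membership is decidable via reduction modulo a Gröbner basis.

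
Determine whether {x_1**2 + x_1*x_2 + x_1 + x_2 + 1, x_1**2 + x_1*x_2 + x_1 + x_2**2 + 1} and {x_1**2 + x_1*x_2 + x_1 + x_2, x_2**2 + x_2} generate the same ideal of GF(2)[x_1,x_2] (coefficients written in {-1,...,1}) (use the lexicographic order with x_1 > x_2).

Since reduced Gröbner bases are canonical representatives of ideals under a given ordering, it suffices to compute and compare them.
Buchberger on the first generating set:
f_1 = x_1**2 + x_1*x_2 + x_1 + x_2 + 1, LT = x_1**2.
f_2 = x_1**2 + x_1*x_2 + x_1 + x_2**2 + 1, LT = x_1**2.

S(f_1,f_2): lcm = x_1**2. S = x_2**2 + x_2.
  leading term x_2**2: no divisor's leading term divides it; move x_2**2 to the remainder.
  leading term x_2: no divisor's leading term divides it; move x_2 to the remainder.
  remainder x_2**2 + x_2 ≠ 0; add g_3 = x_2**2 + x_2 to the basis.

The other S-polynomials (S(f_1,g_3), S(f_2,g_3)) all reduce to 0 modulo the current basis, so we have a Gröbner basis.
Inter-reduce: drop elements whose leading term is divisible by another's, tail-reduce, and make monic.
Reduced Gröbner basis: {x_1**2 + x_1*x_2 + x_1 + x_2 + 1, x_2**2 + x_2}.

Buchberger on the second generating set:
h_1 = x_1**2 + x_1*x_2 + x_1 + x_2, LT = x_1**2.
h_2 = x_2**2 + x_2, LT = x_2**2.

The S-polynomials (S(h_1,h_2)) all reduce to 0 modulo the current basis, so we have a Gröbner basis.
Inter-reduce: drop elements whose leading term is divisible by another's, tail-reduce, and make monic.
Reduced Gröbner basis: {x_1**2 + x_1*x_2 + x_1 + x_2, x_2**2 + x_2}.

These differ, so the ideals are not equal.
The choice of monomial ordering does not affect the verdict — as long as both bases are computed under the same ordering, their equality decides ideal equality.

No, the ideals differ.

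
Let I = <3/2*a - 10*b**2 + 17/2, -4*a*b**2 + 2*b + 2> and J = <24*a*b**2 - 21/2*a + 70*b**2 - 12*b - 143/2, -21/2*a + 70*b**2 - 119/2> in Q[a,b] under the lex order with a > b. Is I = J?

Yes, the ideals are equal.

For a fixed monomial order, each ideal has a unique reduced Gröbner basis; comparing bases decides equality.
Buchberger on the first generating set:
f_1 = 3/2*a - 10*b**2 + 17/2, LT = a.
f_2 = -4*a*b**2 + 2*b + 2, LT = a*b**2.

S(f_1,f_2): lcm = a*b**2. S = -20/3*b**4 + 17/3*b**2 + 1/2*b + 1/2.
  leading term b**4: no divisor's leading term divides it; move -20/3*b**4 to the remainder.
  leading term b**2: no divisor's leading term divides it; move 17/3*b**2 to the remainder.
  leading term b: no divisor's leading term divides it; move 1/2*b to the remainder.
  leading term 1: no divisor's leading term divides it; move 1/2 to the remainder.
  remainder -20/3*b**4 + 17/3*b**2 + 1/2*b + 1/2 ≠ 0; add g_3 = -20/3*b**4 + 17/3*b**2 + 1/2*b + 1/2 to the basis.

The other S-polynomials (S(f_1,g_3), S(f_2,g_3)) all reduce to 0 modulo the current basis, so we have a Gröbner basis.
Inter-reduce: drop elements whose leading term is divisible by another's, tail-reduce, and make monic.
Reduced Gröbner basis: {a - 20/3*b**2 + 17/3, b**4 - 17/20*b**2 - 3/40*b - 3/40}.

Buchberger on the second generating set:
h_1 = 24*a*b**2 - 21/2*a + 70*b**2 - 12*b - 143/2, LT = a*b**2.
h_2 = -21/2*a + 70*b**2 - 119/2, LT = a.

S(h_1,h_2): lcm = a*b**2. S = -7/16*a + 20/3*b**4 - 11/4*b**2 - 1/2*b - 143/48.
  leading term a: subtract (1/24)·h_2 from -7/16*a + 20/3*b**4 - 11/4*b**2 - 1/2*b - 143/48 → 20/3*b**4 - 17/3*b**2 - 1/2*b - 1/2
  leading term b**4: no divisor's leading term divides it; move 20/3*b**4 to the remainder.
  leading term b**2: no divisor's leading term divides it; move -17/3*b**2 to the remainder.
  leading term b: no divisor's leading term divides it; move -1/2*b to the remainder.
  leading term 1: no divisor's leading term divides it; move -1/2 to the remainder.
  remainder 20/3*b**4 - 17/3*b**2 - 1/2*b - 1/2 ≠ 0; add k_3 = 20/3*b**4 - 17/3*b**2 - 1/2*b - 1/2 to the basis.

The other S-polynomials (S(h_1,k_3), S(h_2,k_3)) all reduce to 0 modulo the current basis, so we have a Gröbner basis.
Inter-reduce: drop elements whose leading term is divisible by another's, tail-reduce, and make monic.
Reduced Gröbner basis: {a - 20/3*b**2 + 17/3, b**4 - 17/20*b**2 - 3/40*b - 3/40}.

Same reduced basis, so the two generating sets span the same ideal.
The choice of monomial ordering does not affect the verdict — as long as both bases are computed under the same ordering, their equality decides ideal equality.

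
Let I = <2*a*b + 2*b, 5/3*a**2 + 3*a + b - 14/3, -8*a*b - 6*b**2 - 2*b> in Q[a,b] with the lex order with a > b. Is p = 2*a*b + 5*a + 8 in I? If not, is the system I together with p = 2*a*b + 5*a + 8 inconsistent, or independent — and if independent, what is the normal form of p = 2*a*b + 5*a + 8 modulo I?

Adjoining 2*a*b + 5*a + 8 makes the ideal the whole ring: the system is inconsistent.

First compute the reduced Gröbner basis of I by Buchberger's algorithm.
f_1 = 2*a*b + 2*b, LT = a*b.
f_2 = 5/3*a**2 + 3*a + b - 14/3, LT = a**2.
f_3 = -8*a*b - 6*b**2 - 2*b, LT = a*b.

S(f_1,f_2): lcm = a**2*b. S = -4/5*a*b - 3/5*b**2 + 14/5*b.
  reduce S modulo (f_1, f_2, f_3):
  remainder -3/5*b**2 + 18/5*b ≠ 0; add h_4 = -3/5*b**2 + 18/5*b to the basis.

S(f_1,f_3): lcm = a*b. S = -3/4*b**2 + 3/4*b.
  reduce S modulo (f_1, f_2, f_3, h_4):
  remainder -15/4*b ≠ 0; add h_5 = -15/4*b to the basis.

The other S-polynomials (S(f_2,f_3), S(f_1,h_4), S(f_2,h_4), S(f_3,h_4), S(f_1,h_5), S(f_2,h_5), S(f_3,h_5), S(h_4,h_5)) all reduce to 0 modulo the current basis, so we have a Gröbner basis.
Inter-reduce: drop elements whose leading term is divisible by another's, tail-reduce, and make monic.
Reduced Gröbner basis: {a**2 + 9/5*a - 14/5, b}.
Label its elements g_1 = a**2 + 9/5*a - 14/5, g_2 = b.

Reduce p = 2*a*b + 5*a + 8 modulo G:
  leading term a*b: subtract (2*a)·g_2 from 2*a*b + 5*a + 8 → 5*a + 8
  leading term a: no divisor's leading term divides it; move 5*a to the remainder.
  leading term 1: no divisor's leading term divides it; move 8 to the remainder.
  normal form = 5*a + 8.
The normal form is nonzero, so p ∉ I. Since p minus its normal form lies in I, I + (p) = I + (r) where r = 5*a + 8; decide whether this ideal is the whole ring.
Run Buchberger on G together with r (pairs among the g_i already reduce to 0 since G is a Gröbner basis):
g_1 = a**2 + 9/5*a - 14/5, LT = a**2.
g_2 = b, LT = b.
r = 5*a + 8, LT = a.

S(g_1,r): lcm = a**2. S = 1/5*a - 14/5.
  reduce S modulo (g_1, g_2, r):
  remainder -78/25 ≠ 0; add m_4 = -78/25 to the basis.

The other S-polynomials (S(g_1,g_2), S(g_2,r), S(g_1,m_4), S(g_2,m_4), S(r,m_4)) all reduce to 0 modulo the current basis, so we have a Gröbner basis.
Inter-reduce: drop elements whose leading term is divisible by another's, tail-reduce, and make monic.
Reduced Gröbner basis: {1}.
The reduced Gröbner basis of I + (p) is {1}: the ideal is the whole ring, so the enlarged system has no common solution — adjoining p is inconsistent.

The remainder on division by a Gröbner basis is unique — it is the normal form.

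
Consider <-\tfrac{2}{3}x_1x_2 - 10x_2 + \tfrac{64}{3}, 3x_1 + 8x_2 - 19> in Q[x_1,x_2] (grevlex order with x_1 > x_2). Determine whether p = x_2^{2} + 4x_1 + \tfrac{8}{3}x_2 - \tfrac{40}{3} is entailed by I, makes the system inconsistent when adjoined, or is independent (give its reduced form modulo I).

x_2^{2} + 4x_1 + \tfrac{8}{3}x_2 - \tfrac{40}{3} lies in I (it reduces to 0).

First compute the reduced Gröbner basis of I by Buchberger's algorithm.
f_1 = -\tfrac{2}{3}x_1x_2 - 10x_2 + \tfrac{64}{3}, LT = x_1x_2.
f_2 = 3x_1 + 8x_2 - 19, LT = x_1.

S(f_1,f_2): lcm = x_1x_2. S = -\tfrac{8}{3}x_2^{2} + \tfrac{64}{3}x_2 - 32.
  leading term x_2^{2}: no divisor's leading term divides it; move -\tfrac{8}{3}x_2^{2} to the remainder.
  leading term x_2: no divisor's leading term divides it; move \tfrac{64}{3}x_2 to the remainder.
  leading term 1: no divisor's leading term divides it; move -32 to the remainder.
  remainder -\tfrac{8}{3}x_2^{2} + \tfrac{64}{3}x_2 - 32 ≠ 0; add h_3 = -\tfrac{8}{3}x_2^{2} + \tfrac{64}{3}x_2 - 32 to the basis.

The other S-polynomials (S(f_1,h_3), S(f_2,h_3)) all reduce to 0 modulo the current basis, so we have a Gröbner basis.
Inter-reduce: drop elements whose leading term is divisible by another's, tail-reduce, and make monic.
Reduced Gröbner basis: {x_2^{2} - 8x_2 + 12, x_1 + \tfrac{8}{3}x_2 - \tfrac{19}{3}}.
Label its elements g_1 = x_2^{2} - 8x_2 + 12, g_2 = x_1 + \tfrac{8}{3}x_2 - \tfrac{19}{3}.

Reduce p = x_2^{2} + 4x_1 + \tfrac{8}{3}x_2 - \tfrac{40}{3} modulo G:
  leading term x_2^{2}: subtract (1)·g_1 from x_2^{2} + 4x_1 + \tfrac{8}{3}x_2 - \tfrac{40}{3} → 4x_1 + \tfrac{32}{3}x_2 - \tfrac{76}{3}
  leading term x_1: subtract (4)·g_2 from 4x_1 + \tfrac{32}{3}x_2 - \tfrac{76}{3} → 0
  normal form = 0.
Since the normal form is 0, p ∈ I.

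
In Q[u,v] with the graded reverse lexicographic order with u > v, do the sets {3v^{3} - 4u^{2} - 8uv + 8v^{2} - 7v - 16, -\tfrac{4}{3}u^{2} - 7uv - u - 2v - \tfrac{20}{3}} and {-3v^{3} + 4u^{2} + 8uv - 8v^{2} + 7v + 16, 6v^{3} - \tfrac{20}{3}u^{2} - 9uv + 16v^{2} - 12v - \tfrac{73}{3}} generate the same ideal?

No, the ideals differ.

For a fixed monomial order, each ideal has a unique reduced Gröbner basis; comparing bases decides equality.
Buchberger on the first generating set:
f_1 = 3v^{3} - 4u^{2} - 8uv + 8v^{2} - 7v - 16, LT = v^{3}.
f_2 = -\tfrac{4}{3}u^{2} - 7uv - u - 2v - \tfrac{20}{3}, LT = u^{2}.

The S-polynomials (S(f_1,f_2)) all reduce to 0 modulo the current basis, so we have a Gröbner basis.
Inter-reduce: drop elements whose leading term is divisible by another's, tail-reduce, and make monic.
Reduced Gröbner basis: {v^{3} + \tfrac{13}{3}uv + \tfrac{8}{3}v^{2} + u - \tfrac{1}{3}v + \tfrac{4}{3}, u^{2} + \tfrac{21}{4}uv + \tfrac{3}{4}u + \tfrac{3}{2}v + 5}.

Buchberger on the second generating set:
h_1 = -3v^{3} + 4u^{2} + 8uv - 8v^{2} + 7v + 16, LT = v^{3}.
h_2 = 6v^{3} - \tfrac{20}{3}u^{2} - 9uv + 16v^{2} - 12v - \tfrac{73}{3}, LT = v^{3}.

S(h_1,h_2): lcm = v^{3}. S = -\tfrac{2}{9}u^{2} - \tfrac{7}{6}uv - \tfrac{1}{3}v - \tfrac{23}{18}.
  leading term u^{2}: no divisor's leading term divides it; move -\tfrac{2}{9}u^{2} to the remainder.
  leading term uv: no divisor's leading term divides it; move -\tfrac{7}{6}uv to the remainder.
  leading term v: no divisor's leading term divides it; move -\tfrac{1}{3}v to the remainder.
  leading term 1: no divisor's leading term divides it; move -\tfrac{23}{18} to the remainder.
  remainder -\tfrac{2}{9}u^{2} - \tfrac{7}{6}uv - \tfrac{1}{3}v - \tfrac{23}{18} ≠ 0; add k_3 = -\tfrac{2}{9}u^{2} - \tfrac{7}{6}uv - \tfrac{1}{3}v - \tfrac{23}{18} to the basis.

The other S-polynomials (S(h_1,k_3), S(h_2,k_3)) all reduce to 0 modulo the current basis, so we have a Gröbner basis.
Inter-reduce: drop elements whose leading term is divisible by another's, tail-reduce, and make monic.
Reduced Gröbner basis: {v^{3} + \tfrac{13}{3}uv + \tfrac{8}{3}v^{2} - \tfrac{1}{3}v + \tfrac{7}{3}, u^{2} + \tfrac{21}{4}uv + \tfrac{3}{2}v + \tfrac{23}{4}}.

The bases are distinct; the ideals are different.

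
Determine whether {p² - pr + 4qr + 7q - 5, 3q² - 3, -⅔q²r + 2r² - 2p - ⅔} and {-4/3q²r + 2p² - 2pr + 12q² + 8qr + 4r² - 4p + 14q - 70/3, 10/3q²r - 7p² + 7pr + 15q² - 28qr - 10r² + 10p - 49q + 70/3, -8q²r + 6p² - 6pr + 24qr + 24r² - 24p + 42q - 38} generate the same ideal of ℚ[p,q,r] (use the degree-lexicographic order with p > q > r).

Yes, the ideals are equal.

Two ideals are equal iff their reduced Gröbner bases coincide (the reduced basis is unique for a fixed ordering).
Buchberger on the first generating set:
f_1 = p² - pr + 4qr + 7q - 5, LT = p².
f_2 = 3q² - 3, LT = q².
f_3 = -⅔q²r + 2r² - 2p - ⅔, LT = q²r.

S(f_2,f_3): lcm = q²r. S = 3r² - 3p - r - 1.
  leading term r²: no divisor's leading term divides it; move 3r² to the remainder.
  leading term p: no divisor's leading term divides it; move -3p to the remainder.
  leading term r: no divisor's leading term divides it; move -r to the remainder.
  leading term 1: no divisor's leading term divides it; move -1 to the remainder.
  remainder 3r² - 3p - r - 1 ≠ 0; add g_4 = 3r² - 3p - r - 1 to the basis.

The other S-polynomials (S(f_1,f_2), S(f_1,f_3), S(f_1,g_4), S(f_2,g_4), S(f_3,g_4)) all reduce to 0 modulo the current basis, so we have a Gröbner basis.
Inter-reduce: drop elements whose leading term is divisible by another's, tail-reduce, and make monic.
Reduced Gröbner basis: {p² - pr + 4qr + 7q - 5, q² - 1, r² - p - ⅓r - ⅓}.

Buchberger on the second generating set:
h_1 = -4/3q²r + 2p² - 2pr + 12q² + 8qr + 4r² - 4p + 14q - 70/3, LT = q²r.
h_2 = 10/3q²r - 7p² + 7pr + 15q² - 28qr - 10r² + 10p - 49q + 70/3, LT = q²r.
h_3 = -8q²r + 6p² - 6pr + 24qr + 24r² - 24p + 42q - 38, LT = q²r.

S(h_1,h_2): lcm = q²r. S = ⅗p² - ⅗pr - 27/2q² + 12/5qr + 21/5q + 21/2.
  leading term p²: no divisor's leading term divides it; move ⅗p² to the remainder.
  leading term pr: no divisor's leading term divides it; move -⅗pr to the remainder.
  leading term q²: no divisor's leading term divides it; move -27/2q² to the remainder.
  leading term qr: no divisor's leading term divides it; move 12/5qr to the remainder.
  leading term q: no divisor's leading term divides it; move 21/5q to the remainder.
  leading term 1: no divisor's leading term divides it; move 21/2 to the remainder.
  remainder ⅗p² - ⅗pr - 27/2q² + 12/5qr + 21/5q + 21/2 ≠ 0; add k_4 = ⅗p² - ⅗pr - 27/2q² + 12/5qr + 21/5q + 21/2 to the basis.

S(h_1,h_3): lcm = q²r. S = -¾p² + ¾pr - 9q² - 3qr - 21/4q + 51/4.
  leading term p²: subtract (-5/4)·k_4 from -¾p² + ¾pr - 9q² - 3qr - 21/4q + 51/4 → -207/8q² + 207/8
  leading term q²: no divisor's leading term divides it; move -207/8q² to the remainder.
  leading term 1: no divisor's leading term divides it; move 207/8 to the remainder.
  remainder -207/8q² + 207/8 ≠ 0; add k_5 = -207/8q² + 207/8 to the basis.

S(h_1,k_5): lcm = q²r. S = -3/2p² + 3/2pr - 9q² - 6qr - 3r² + 3p - 21/2q + r + 35/2.
  leading term p²: subtract (-5/2)·k_4 from -3/2p² + 3/2pr - 9q² - 6qr - 3r² + 3p - 21/2q + r + 35/2 → -171/4q² - 3r² + 3p + r + 175/4
  leading term q²: subtract (38/23)·k_5 from -171/4q² - 3r² + 3p + r + 175/4 → -3r² + 3p + r + 1
  leading term r²: no divisor's leading term divides it; move -3r² to the remainder.
  leading term p: no divisor's leading term divides it; move 3p to the remainder.
  leading term r: no divisor's leading term divides it; move r to the remainder.
  leading term 1: no divisor's leading term divides it; move 1 to the remainder.
  remainder -3r² + 3p + r + 1 ≠ 0; add k_6 = -3r² + 3p + r + 1 to the basis.

The other S-polynomials (S(h_2,h_3), S(h_1,k_4), S(h_2,k_4), S(h_3,k_4), S(h_2,k_5), S(h_3,k_5), S(k_4,k_5), S(h_1,k_6), S(h_2,k_6), S(h_3,k_6), S(k_4,k_6), S(k_5,k_6)) all reduce to 0 modulo the current basis, so we have a Gröbner basis.
Inter-reduce: drop elements whose leading term is divisible by another's, tail-reduce, and make monic.
Reduced Gröbner basis: {p² - pr + 4qr + 7q - 5, q² - 1, r² - p - ⅓r - ⅓}.

The two bases agree; hence the ideals are identical.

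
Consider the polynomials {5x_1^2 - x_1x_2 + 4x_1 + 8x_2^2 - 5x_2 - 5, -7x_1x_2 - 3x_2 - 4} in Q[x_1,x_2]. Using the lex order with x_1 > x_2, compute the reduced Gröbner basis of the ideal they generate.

This is the nonlinear analogue of row-reducing a linear system.

f_1 = 5x_1^2 - x_1x_2 + 4x_1 + 8x_2^2 - 5x_2 - 5, LT = x_1^2.
f_2 = -7x_1x_2 - 3x_2 - 4, LT = x_1x_2.

S(f_1,f_2): lcm = x_1^2x_2. S = -1/5x_1x_2^2 + 13/35x_1x_2 - 4/7x_1 + 8/5x_2^3 - x_2^2 - x_2.
  leading term x_1x_2^2: subtract (1/35x_2)·f_2 from -1/5x_1x_2^2 + 13/35x_1x_2 - 4/7x_1 + 8/5x_2^3 - x_2^2 - x_2 → 13/35x_1x_2 - 4/7x_1 + 8/5x_2^3 - 32/35x_2^2 - 31/35x_2
  leading term x_1x_2: subtract (-13/245)·f_2 from 13/35x_1x_2 - 4/7x_1 + 8/5x_2^3 - 32/35x_2^2 - 31/35x_2 → -4/7x_1 + 8/5x_2^3 - 32/35x_2^2 - 256/245x_2 - 52/245
  leading term x_1: no divisor's leading term divides it; move -4/7x_1 to the remainder.
  leading term x_2^3: no divisor's leading term divides it; move 8/5x_2^3 to the remainder.
  leading term x_2^2: no divisor's leading term divides it; move -32/35x_2^2 to the remainder.
  leading term x_2: no divisor's leading term divides it; move -256/245x_2 to the remainder.
  leading term 1: no divisor's leading term divides it; move -52/245 to the remainder.
  remainder -4/7x_1 + 8/5x_2^3 - 32/35x_2^2 - 256/245x_2 - 52/245 ≠ 0; add g_3 = -4/7x_1 + 8/5x_2^3 - 32/35x_2^2 - 256/245x_2 - 52/245 to the basis.

S(f_2,g_3): lcm = x_1x_2. S = 14/5x_2^4 - 8/5x_2^3 - 64/35x_2^2 + 2/35x_2 + 4/7.
  leading term x_2^4: no divisor's leading term divides it; move 14/5x_2^4 to the remainder.
  leading term x_2^3: no divisor's leading term divides it; move -8/5x_2^3 to the remainder.
  leading term x_2^2: no divisor's leading term divides it; move -64/35x_2^2 to the remainder.
  leading term x_2: no divisor's leading term divides it; move 2/35x_2 to the remainder.
  leading term 1: no divisor's leading term divides it; move 4/7 to the remainder.
  remainder 14/5x_2^4 - 8/5x_2^3 - 64/35x_2^2 + 2/35x_2 + 4/7 ≠ 0; add g_4 = 14/5x_2^4 - 8/5x_2^3 - 64/35x_2^2 + 2/35x_2 + 4/7 to the basis.

The other S-polynomials (S(f_1,g_3), S(f_1,g_4), S(f_2,g_4), S(g_3,g_4)) all reduce to 0 modulo the current basis, so we have a Gröbner basis.
Inter-reduce: drop elements whose leading term is divisible by another's, tail-reduce, and make monic.

G = {x_1 - 14/5x_2^3 + 8/5x_2^2 + 64/35x_2 + 13/35, x_2^4 - 4/7x_2^3 - 32/49x_2^2 + 1/49x_2 + 10/49}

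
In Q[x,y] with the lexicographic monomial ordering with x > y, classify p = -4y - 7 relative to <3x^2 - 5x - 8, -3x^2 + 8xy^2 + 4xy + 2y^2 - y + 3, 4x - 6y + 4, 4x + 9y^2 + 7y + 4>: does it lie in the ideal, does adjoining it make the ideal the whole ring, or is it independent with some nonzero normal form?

First compute the reduced Gröbner basis of I by Buchberger's algorithm.
f_1 = 3x^2 - 5x - 8, LT = x^2.
f_2 = -3x^2 + 8xy^2 + 4xy + 2y^2 - y + 3, LT = x^2.
f_3 = 4x - 6y + 4, LT = x.
f_4 = 4x + 9y^2 + 7y + 4, LT = x.

S(f_1,f_2): lcm = x^2. S = 8/3xy^2 + 4/3xy - 5/3x + 2/3y^2 - 1/3y - 5/3.
  leading term xy^2: subtract (2/3y^2)·f_3 from 8/3xy^2 + 4/3xy - 5/3x + 2/3y^2 - 1/3y - 5/3 → 4/3xy - 5/3x + 4y^3 - 2y^2 - 1/3y - 5/3
  leading term xy: subtract (1/3y)·f_3 from 4/3xy - 5/3x + 4y^3 - 2y^2 - 1/3y - 5/3 → -5/3x + 4y^3 - 5/3y - 5/3
  leading term x: subtract (-5/12)·f_3 from -5/3x + 4y^3 - 5/3y - 5/3 → 4y^3 - 25/6y
  leading term y^3: no divisor's leading term divides it; move 4y^3 to the remainder.
  leading term y: no divisor's leading term divides it; move -25/6y to the remainder.
  remainder 4y^3 - 25/6y ≠ 0; add h_5 = 4y^3 - 25/6y to the basis.

S(f_1,f_3): lcm = x^2. S = 3/2xy - 8/3x - 8/3.
  leading term xy: subtract (3/8y)·f_3 from 3/2xy - 8/3x - 8/3 → -8/3x + 9/4y^2 - 3/2y - 8/3
  leading term x: subtract (-2/3)·f_3 from -8/3x + 9/4y^2 - 3/2y - 8/3 → 9/4y^2 - 11/2y
  leading term y^2: no divisor's leading term divides it; move 9/4y^2 to the remainder.
  leading term y: no divisor's leading term divides it; move -11/2y to the remainder.
  remainder 9/4y^2 - 11/2y ≠ 0; add h_6 = 9/4y^2 - 11/2y to the basis.

S(f_1,f_4): lcm = x^2. S = -9/4xy^2 - 7/4xy - 8/3x - 8/3.
  leading term xy^2: subtract (-9/16y^2)·f_3 from -9/4xy^2 - 7/4xy - 8/3x - 8/3 → -7/4xy - 8/3x - 27/8y^3 + 9/4y^2 - 8/3
  leading term xy: subtract (-7/16y)·f_3 from -7/4xy - 8/3x - 27/8y^3 + 9/4y^2 - 8/3 → -8/3x - 27/8y^3 - 3/8y^2 + 7/4y - 8/3
  leading term x: subtract (-2/3)·f_3 from -8/3x - 27/8y^3 - 3/8y^2 + 7/4y - 8/3 → -27/8y^3 - 3/8y^2 - 9/4y
  leading term y^3: subtract (-27/32)·h_5 from -27/8y^3 - 3/8y^2 - 9/4y → -3/8y^2 - 369/64y
  leading term y^2: subtract (-1/6)·h_6 from -3/8y^2 - 369/64y → -1283/192y
  leading term y: no divisor's leading term divides it; move -1283/192y to the remainder.
  remainder -1283/192y ≠ 0; add h_7 = -1283/192y to the basis.

The other S-polynomials (S(f_2,f_3), S(f_2,f_4), S(f_3,f_4), S(f_1,h_5), S(f_2,h_5), S(f_3,h_5), S(f_4,h_5), S(f_1,h_6), S(f_2,h_6), S(f_3,h_6), S(f_4,h_6), S(h_5,h_6), S(f_1,h_7), S(f_2,h_7), S(f_3,h_7), S(f_4,h_7), S(h_5,h_7), S(h_6,h_7)) all reduce to 0 modulo the current basis, so we have a Gröbner basis.
Inter-reduce: drop elements whose leading term is divisible by another's, tail-reduce, and make monic.
Reduced Gröbner basis: {x + 1, y}.
Label its elements g_1 = x + 1, g_2 = y.

Reduce p = -4y - 7 modulo G:
  leading term y: subtract (-4)·g_2 from -4y - 7 → -7
  leading term 1: no divisor's leading term divides it; move -7 to the remainder.
  normal form = -7.
The normal form is nonzero, so p ∉ I. Since p minus its normal form lies in I, I + (p) = I + (r) where r = -7; decide whether this ideal is the whole ring.
Here r = -7 is a nonzero constant, hence a unit: 1 ∈ I + (p), the Gröbner basis of I + (p) is {1}, and the enlarged system has no common solution — adjoining p is inconsistent.

The remainder on division by a Gröbner basis is unique — it is the normal form.

Adjoining -4y - 7 makes the ideal the whole ring: the system is inconsistent.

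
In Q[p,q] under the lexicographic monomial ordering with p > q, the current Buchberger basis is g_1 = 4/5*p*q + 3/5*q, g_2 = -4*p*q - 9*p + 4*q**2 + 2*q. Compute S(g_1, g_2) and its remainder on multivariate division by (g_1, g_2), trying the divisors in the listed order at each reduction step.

S(g_1, g_2) = -9/4*p + q**2 + 5/4*q; remainder on division = -9/4*p + q**2 + 5/4*q.

lcm(LM(g_1), LM(g_2)) = p*q.
S = (lcm/LT(g_1))·g_1 − (lcm/LT(g_2))·g_2 = -9/4*p + q**2 + 5/4*q.
Reduce S modulo (g_1, g_2) in that order:
  leading term p: no divisor's leading term divides it; move -9/4*p to the remainder.
  leading term q**2: no divisor's leading term divides it; move q**2 to the remainder.
  leading term q: no divisor's leading term divides it; move 5/4*q to the remainder.
The remainder -9/4*p + q**2 + 5/4*q is nonzero, so it would be added as the next basis element.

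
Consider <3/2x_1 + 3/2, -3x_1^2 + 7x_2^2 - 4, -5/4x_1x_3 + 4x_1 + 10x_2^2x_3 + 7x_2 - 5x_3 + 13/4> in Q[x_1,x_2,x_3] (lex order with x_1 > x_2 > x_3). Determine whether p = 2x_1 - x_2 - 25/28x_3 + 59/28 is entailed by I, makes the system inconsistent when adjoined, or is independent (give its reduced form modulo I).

2x_1 - x_2 - 25/28x_3 + 59/28 lies in I (it reduces to 0).

First compute the reduced Gröbner basis of I by Buchberger's algorithm.
f_1 = 3/2x_1 + 3/2, LT = x_1.
f_2 = -3x_1^2 + 7x_2^2 - 4, LT = x_1^2.
f_3 = -5/4x_1x_3 + 4x_1 + 10x_2^2x_3 + 7x_2 - 5x_3 + 13/4, LT = x_1x_3.

S(f_1,f_2): lcm = x_1^2. S = x_1 + 7/3x_2^2 - 4/3.
  leading term x_1: subtract (2/3)·f_1 from x_1 + 7/3x_2^2 - 4/3 → 7/3x_2^2 - 7/3
  leading term x_2^2: no divisor's leading term divides it; move 7/3x_2^2 to the remainder.
  leading term 1: no divisor's leading term divides it; move -7/3 to the remainder.
  remainder 7/3x_2^2 - 7/3 ≠ 0; add h_4 = 7/3x_2^2 - 7/3 to the basis.

S(f_1,f_3): lcm = x_1x_3. S = 16/5x_1 + 8x_2^2x_3 + 28/5x_2 - 3x_3 + 13/5.
  leading term x_1: subtract (32/15)·f_1 from 16/5x_1 + 8x_2^2x_3 + 28/5x_2 - 3x_3 + 13/5 → 8x_2^2x_3 + 28/5x_2 - 3x_3 - 3/5
  leading term x_2^2x_3: subtract (24/7x_3)·h_4 from 8x_2^2x_3 + 28/5x_2 - 3x_3 - 3/5 → 28/5x_2 + 5x_3 - 3/5
  leading term x_2: no divisor's leading term divides it; move 28/5x_2 to the remainder.
  leading term x_3: no divisor's leading term divides it; move 5x_3 to the remainder.
  leading term 1: no divisor's leading term divides it; move -3/5 to the remainder.
  remainder 28/5x_2 + 5x_3 - 3/5 ≠ 0; add h_5 = 28/5x_2 + 5x_3 - 3/5 to the basis.

S(h_4,h_5): lcm = x_2^2. S = -25/28x_2x_3 + 3/28x_2 - 1.
  leading term x_2x_3: subtract (-125/784x_3)·h_5 from -25/28x_2x_3 + 3/28x_2 - 1 → 3/28x_2 + 625/784x_3^2 - 75/784x_3 - 1
  leading term x_2: subtract (15/784)·h_5 from 3/28x_2 + 625/784x_3^2 - 75/784x_3 - 1 → 625/784x_3^2 - 75/392x_3 - 775/784
  leading term x_3^2: no divisor's leading term divides it; move 625/784x_3^2 to the remainder.
  leading term x_3: no divisor's leading term divides it; move -75/392x_3 to the remainder.
  leading term 1: no divisor's leading term divides it; move -775/784 to the remainder.
  remainder 625/784x_3^2 - 75/392x_3 - 775/784 ≠ 0; add h_6 = 625/784x_3^2 - 75/392x_3 - 775/784 to the basis.

The other S-polynomials (S(f_2,f_3), S(f_1,h_4), S(f_2,h_4), S(f_3,h_4), S(f_1,h_5), S(f_2,h_5), S(f_3,h_5), S(f_1,h_6), S(f_2,h_6), S(f_3,h_6), S(h_4,h_6), S(h_5,h_6)) all reduce to 0 modulo the current basis, so we have a Gröbner basis.
Inter-reduce: drop elements whose leading term is divisible by another's, tail-reduce, and make monic.
Reduced Gröbner basis: {x_1 + 1, x_2 + 25/28x_3 - 3/28, x_3^2 - 6/25x_3 - 31/25}.
Label its elements g_1 = x_1 + 1, g_2 = x_2 + 25/28x_3 - 3/28, g_3 = x_3^2 - 6/25x_3 - 31/25.

Reduce p = 2x_1 - x_2 - 25/28x_3 + 59/28 modulo G:
  leading term x_1: subtract (2)·g_1 from 2x_1 - x_2 - 25/28x_3 + 59/28 → -x_2 - 25/28x_3 + 3/28
  leading term x_2: subtract (-1)·g_2 from -x_2 - 25/28x_3 + 3/28 → 0
  normal form = 0.
Since the normal form is 0, p ∈ I.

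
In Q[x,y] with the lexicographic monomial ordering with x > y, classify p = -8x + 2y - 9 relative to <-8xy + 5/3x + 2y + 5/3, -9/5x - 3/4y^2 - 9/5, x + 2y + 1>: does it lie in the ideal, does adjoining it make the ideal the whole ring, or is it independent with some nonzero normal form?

Adjoining -8x + 2y - 9 makes the ideal the whole ring: the system is inconsistent.

First compute the reduced Gröbner basis of I by Buchberger's algorithm.
f_1 = -8xy + 5/3x + 2y + 5/3, LT = xy.
f_2 = -9/5x - 3/4y^2 - 9/5, LT = x.
f_3 = x + 2y + 1, LT = x.

S(f_1,f_2): lcm = xy. S = -5/24x - 5/12y^3 - 5/4y - 5/24.
  leading term x: subtract (25/216)·f_2 from -5/24x - 5/12y^3 - 5/4y - 5/24 → -5/12y^3 + 25/288y^2 - 5/4y
  leading term y^3: no divisor's leading term divides it; move -5/12y^3 to the remainder.
  leading term y^2: no divisor's leading term divides it; move 25/288y^2 to the remainder.
  leading term y: no divisor's leading term divides it; move -5/4y to the remainder.
  remainder -5/12y^3 + 25/288y^2 - 5/4y ≠ 0; add h_4 = -5/12y^3 + 25/288y^2 - 5/4y to the basis.

S(f_1,f_3): lcm = xy. S = -5/24x - 2y^2 - 5/4y - 5/24.
  leading term x: subtract (25/216)·f_2 from -5/24x - 2y^2 - 5/4y - 5/24 → -551/288y^2 - 5/4y
  leading term y^2: no divisor's leading term divides it; move -551/288y^2 to the remainder.
  leading term y: no divisor's leading term divides it; move -5/4y to the remainder.
  remainder -551/288y^2 - 5/4y ≠ 0; add h_5 = -551/288y^2 - 5/4y to the basis.

S(f_2,f_3): lcm = x. S = 5/12y^2 - 2y.
  leading term y^2: subtract (-120/551)·h_5 from 5/12y^2 - 2y → -1252/551y
  leading term y: no divisor's leading term divides it; move -1252/551y to the remainder.
  remainder -1252/551y ≠ 0; add h_6 = -1252/551y to the basis.

The other S-polynomials (S(f_1,h_4), S(f_2,h_4), S(f_3,h_4), S(f_1,h_5), S(f_2,h_5), S(f_3,h_5), S(h_4,h_5), S(f_1,h_6), S(f_2,h_6), S(f_3,h_6), S(h_4,h_6), S(h_5,h_6)) all reduce to 0 modulo the current basis, so we have a Gröbner basis.
Inter-reduce: drop elements whose leading term is divisible by another's, tail-reduce, and make monic.
Reduced Gröbner basis: {x + 1, y}.
Label its elements g_1 = x + 1, g_2 = y.

Reduce p = -8x + 2y - 9 modulo G:
  leading term x: subtract (-8)·g_1 from -8x + 2y - 9 → 2y - 1
  leading term y: subtract (2)·g_2 from 2y - 1 → -1
  leading term 1: no divisor's leading term divides it; move -1 to the remainder.
  normal form = -1.
The normal form is nonzero, so p ∉ I. Since p minus its normal form lies in I, I + (p) = I + (r) where r = -1; decide whether this ideal is the whole ring.
Here r = -1 is a nonzero constant, hence a unit: 1 ∈ I + (p), the Gröbner basis of I + (p) is {1}, and the enlarged system has no common solution — adjoining p is inconsistent.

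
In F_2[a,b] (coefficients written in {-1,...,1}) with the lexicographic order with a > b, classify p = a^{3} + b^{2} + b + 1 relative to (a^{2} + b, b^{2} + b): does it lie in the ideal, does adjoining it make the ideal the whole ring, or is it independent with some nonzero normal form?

First compute the reduced Gröbner basis of I by Buchberger's algorithm.
f_1 = a^{2} + b, LT = a^{2}.
f_2 = b^{2} + b, LT = b^{2}.

S(f_1,f_2): leading monomials are coprime, so the S-polynomial reduces to 0 (Buchberger's first criterion).
Every S-polynomial of the final basis reduces to 0, so we have a Gröbner basis.
Inter-reduce: drop elements whose leading term is divisible by another's, tail-reduce, and make monic.
Reduced Gröbner basis: {a^{2} + b, b^{2} + b}.
Label its elements g_1 = a^{2} + b, g_2 = b^{2} + b.

Reduce p = a^{3} + b^{2} + b + 1 modulo G:
  leading term a^{3}: subtract (a)·g_1 from a^{3} + b^{2} + b + 1 → ab + b^{2} + b + 1
  leading term ab: no divisor's leading term divides it; move ab to the remainder.
  leading term b^{2}: subtract (1)·g_2 from b^{2} + b + 1 → 1
  leading term 1: no divisor's leading term divides it; move 1 to the remainder.
  normal form = ab + 1.
The normal form is nonzero, so p ∉ I. Since p minus its normal form lies in I, I + (p) = I + (r) where r = ab + 1; decide whether this ideal is the whole ring.
Run Buchberger on G together with r (pairs among the g_i already reduce to 0 since G is a Gröbner basis):
g_1 = a^{2} + b, LT = a^{2}.
g_2 = b^{2} + b, LT = b^{2}.
r = ab + 1, LT = ab.

S(g_1,g_2): leading monomials are coprime, so the S-polynomial reduces to 0 (Buchberger's first criterion).
S(g_1,r): lcm = a^{2}b. S = a + b^{2}.
  leading term a: no divisor's leading term divides it; move a to the remainder.
  leading term b^{2}: subtract (1)·g_2 from b^{2} → b
  leading term b: no divisor's leading term divides it; move b to the remainder.
  remainder a + b ≠ 0; add m_4 = a + b to the basis.

S(g_2,r): lcm = ab^{2}. S = ab + b.
  leading term ab: subtract (1)·r from ab + b → b + 1
  leading term b: no divisor's leading term divides it; move b to the remainder.
  leading term 1: no divisor's leading term divides it; move 1 to the remainder.
  remainder b + 1 ≠ 0; add m_5 = b + 1 to the basis.

S(g_1,m_4): lcm = a^{2}. S = ab + b.
  leading term ab: subtract (1)·r from ab + b → b + 1
  leading term b: subtract (1)·m_5 from b + 1 → 0
  remainder 0.

S(g_2,m_4): leading monomials are coprime, so the S-polynomial reduces to 0 (Buchberger's first criterion).
S(r,m_4): lcm = ab. S = b^{2} + 1.
  leading term b^{2}: subtract (1)·g_2 from b^{2} + 1 → b + 1
  leading term b: subtract (1)·m_5 from b + 1 → 0
  remainder 0.

S(g_1,m_5): leading monomials are coprime, so the S-polynomial reduces to 0 (Buchberger's first criterion).
S(g_2,m_5): lcm = b^{2}. S = 0.
  remainder 0.

S(r,m_5): lcm = ab. S = a + 1.
  leading term a: subtract (1)·m_4 from a + 1 → b + 1
  leading term b: subtract (1)·m_5 from b + 1 → 0
  remainder 0.

S(m_4,m_5): leading monomials are coprime, so the S-polynomial reduces to 0 (Buchberger's first criterion).
Every S-polynomial of the final basis reduces to 0, so we have a Gröbner basis.
Inter-reduce: drop elements whose leading term is divisible by another's, tail-reduce, and make monic.
Reduced Gröbner basis: {a + 1, b + 1}.
The reduced Gröbner basis of I + (p) is {a + 1, b + 1} ≠ {1}, a proper ideal, so the enlarged system stays consistent: p is independent of I, with normal form ab + 1.

The remainder on division by a Gröbner basis is unique — it is the normal form.

a^{3} + b^{2} + b + 1 is independent of I; its normal form modulo I is ab + 1.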